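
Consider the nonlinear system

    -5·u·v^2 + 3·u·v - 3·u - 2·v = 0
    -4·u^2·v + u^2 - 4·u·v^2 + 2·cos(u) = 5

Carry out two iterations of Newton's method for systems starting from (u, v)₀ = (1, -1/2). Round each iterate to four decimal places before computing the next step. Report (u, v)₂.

At (1, -1/2): F = (-4.7500, -1.919395).
Jacobian J = [[-5·v^2 + 3·v - 3, -10·u·v + 3·u - 2], [-8·u·v + 2·u - 4·v^2 - 2·sin(u), -4·u^2 - 8·u·v]].
At the point, J = [[-5.7500, 6.0000], [3.317058, 0.0000]] (det J = -19.902348).
Solving J·Δ = −F gives Δ = (0.5786, 1.3462).
Then the next iterate is (u, v)₁ = (1.5786, 0.8462).
Round to (1.5786, 0.8462) and repeat: F = (-8.072584, -15.479930), J = [[-4.041672, -10.622313], [-12.393447, -20.654402]].
Δ = (0.0478, -0.7781), so (u, v)₂ = (1.6264, 0.0681).

(1.6264, 0.0681)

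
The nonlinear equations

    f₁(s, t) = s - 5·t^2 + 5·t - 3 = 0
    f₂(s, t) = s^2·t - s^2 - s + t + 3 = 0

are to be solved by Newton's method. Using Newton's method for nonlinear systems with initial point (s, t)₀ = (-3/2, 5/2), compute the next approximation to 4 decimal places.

At (-3/2, 5/2): F = (-23.2500, 10.3750).
Jacobian J = [[1, -10·t + 5], [2·s·t - 2·s - 1, s^2 + 1]].
At the point, J = [[1.0000, -20.0000], [-5.5000, 3.2500]] (det J = -106.7500).
Solving J·Δ = −F gives Δ = (1.2359, -1.1007).
Then the next iterate is (s, t)₁ = (-0.2641, 1.3993).

(-0.2641, 1.3993)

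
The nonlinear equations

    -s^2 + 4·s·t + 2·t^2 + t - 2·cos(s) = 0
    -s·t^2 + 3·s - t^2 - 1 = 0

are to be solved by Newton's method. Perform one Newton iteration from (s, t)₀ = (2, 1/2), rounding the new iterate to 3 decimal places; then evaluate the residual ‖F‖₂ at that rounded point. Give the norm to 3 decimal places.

At (2, 1/2): F = (1.83229, 4.250).
Jacobian J = [[-2·s + 4·t + 2·sin(s), 4·s + 4·t + 1], [-t^2 + 3, -2·s·t - 2·t]].
At the point, J = [[-0.18141, 11.000], [2.750, -3.000]] (det J = -29.70578).
Solving J·Δ = −F gives Δ = (-1.759, -0.196).
Then the next iterate is (s, t)₁ = (0.241, 0.304).
Re-evaluating at (0.241, 0.304): F = (-1.21839, -0.39169), so ‖F‖₂ = 1.280.

1.280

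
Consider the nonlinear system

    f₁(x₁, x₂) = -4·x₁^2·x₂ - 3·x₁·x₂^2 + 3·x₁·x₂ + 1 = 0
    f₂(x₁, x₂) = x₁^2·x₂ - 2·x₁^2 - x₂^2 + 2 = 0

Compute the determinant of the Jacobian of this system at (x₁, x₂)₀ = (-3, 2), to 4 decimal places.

210.0000

J = [[-8·x₁·x₂ - 3·x₂^2 + 3·x₂, -4·x₁^2 - 6·x₁·x₂ + 3·x₁], [2·x₁·x₂ - 4·x₁, x₁^2 - 2·x₂]].
At the point, J = [[42.0000, -9.0000], [0.0000, 5.0000]].
det J = 210.0000.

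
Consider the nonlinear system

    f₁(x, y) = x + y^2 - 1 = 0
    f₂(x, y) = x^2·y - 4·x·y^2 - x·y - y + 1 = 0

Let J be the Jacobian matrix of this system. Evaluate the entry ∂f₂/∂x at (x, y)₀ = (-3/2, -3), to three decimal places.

-24.000

∂f₂/∂x = 2·x·y - 4·y^2 - y.
At (-3/2, -3) this is -24.000.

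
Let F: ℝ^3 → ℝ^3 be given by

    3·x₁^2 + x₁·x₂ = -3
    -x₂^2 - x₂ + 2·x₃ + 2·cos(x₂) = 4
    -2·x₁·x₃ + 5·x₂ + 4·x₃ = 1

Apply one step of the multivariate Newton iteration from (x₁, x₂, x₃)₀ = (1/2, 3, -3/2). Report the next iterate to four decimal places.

(-0.1711, 0.5535, 0.0820)

At (1/2, 3, -3/2): F = (5.2500, -20.979985, 9.5000).
Jacobian J = [[6·x₁ + x₂, x₁, 0], [0, -2·x₂ - 2·sin(x₂) - 1, 2], [-2·x₃, 5, -2·x₁ + 4]].
At the point, J = [[6.0000, 0.5000, 0.0000], [0.0000, -7.282240, 2.0000], [3.0000, 5.0000, 3.0000]] (det J = -188.080320).
Solving J·Δ = −F gives Δ = (-0.6711, -2.4465, 1.5820).
Then the next iterate is (x₁, x₂, x₃)₁ = (-0.1711, 0.5535, 0.0820).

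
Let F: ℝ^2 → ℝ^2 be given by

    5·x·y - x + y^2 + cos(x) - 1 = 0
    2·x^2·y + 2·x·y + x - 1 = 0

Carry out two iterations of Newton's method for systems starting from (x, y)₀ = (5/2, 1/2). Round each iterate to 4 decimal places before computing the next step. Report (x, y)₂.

(0.7403, 0.3083)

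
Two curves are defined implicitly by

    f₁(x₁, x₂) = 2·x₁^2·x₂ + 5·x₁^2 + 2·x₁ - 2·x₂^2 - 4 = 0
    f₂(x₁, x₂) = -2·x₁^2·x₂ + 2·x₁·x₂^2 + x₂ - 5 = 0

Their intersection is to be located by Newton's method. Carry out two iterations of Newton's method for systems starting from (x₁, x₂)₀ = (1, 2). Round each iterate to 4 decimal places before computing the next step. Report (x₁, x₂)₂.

At (1, 2): F = (-1.0000, 1.0000).
Jacobian J = [[4·x₁·x₂ + 10·x₁ + 2, 2·x₁^2 - 4·x₂], [-4·x₁·x₂ + 2·x₂^2, -2·x₁^2 + 4·x₁·x₂ + 1]].
At the point, J = [[20.0000, -6.0000], [0.0000, 7.0000]] (det J = 140.0000).
Solving J·Δ = −F gives Δ = (0.0071, -0.1429).
Then the next iterate is (x₁, x₂)₁ = (1.0071, 1.8571).
Round to (1.0071, 1.8571) and repeat: F = (-0.045060, 0.036585), J = [[19.552142, -5.399899], [-0.583501, 6.452641]].
Δ = (0.0008, -0.0056), so (x₁, x₂)₂ = (1.0079, 1.8515).

(1.0079, 1.8515)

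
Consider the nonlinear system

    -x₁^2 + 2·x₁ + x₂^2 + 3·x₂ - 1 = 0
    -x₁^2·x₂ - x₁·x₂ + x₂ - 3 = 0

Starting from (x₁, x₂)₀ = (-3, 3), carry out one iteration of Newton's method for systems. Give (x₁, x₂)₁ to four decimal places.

(-2.1314, 2.0057)

At (-3, 3): F = (2.0000, -18.0000).
Jacobian J = [[-2·x₁ + 2, 2·x₂ + 3], [-2·x₁·x₂ - x₂, -x₁^2 - x₁ + 1]].
At the point, J = [[8.0000, 9.0000], [15.0000, -5.0000]] (det J = -175.0000).
Solving J·Δ = −F gives Δ = (0.8686, -0.9943).
Then the next iterate is (x₁, x₂)₁ = (-2.1314, 2.0057).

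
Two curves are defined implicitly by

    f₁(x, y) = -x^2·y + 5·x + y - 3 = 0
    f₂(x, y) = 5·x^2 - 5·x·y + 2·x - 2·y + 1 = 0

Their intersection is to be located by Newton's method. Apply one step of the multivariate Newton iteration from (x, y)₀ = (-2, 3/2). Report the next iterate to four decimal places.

(2.6087, 12.5652)

At (-2, 3/2): F = (-17.5000, 29.0000).
Jacobian J = [[-2·x·y + 5, -x^2 + 1], [10·x - 5·y + 2, -5·x - 2]].
At the point, J = [[11.0000, -3.0000], [-25.5000, 8.0000]] (det J = 11.5000).
Solving J·Δ = −F gives Δ = (4.6087, 11.0652).
Then the next iterate is (x, y)₁ = (2.6087, 12.5652).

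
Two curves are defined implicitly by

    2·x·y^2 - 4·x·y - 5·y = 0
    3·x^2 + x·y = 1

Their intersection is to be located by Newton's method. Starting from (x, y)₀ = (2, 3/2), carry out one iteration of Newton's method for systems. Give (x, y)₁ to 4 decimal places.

At (2, 3/2): F = (-10.5000, 14.0000).
Jacobian J = [[2·y^2 - 4·y, 4·x·y - 4·x - 5], [6·x + y, x]].
At the point, J = [[-1.5000, -1.0000], [13.5000, 2.0000]] (det J = 10.5000).
Solving J·Δ = −F gives Δ = (0.6667, -11.5000).
Then the next iterate is (x, y)₁ = (2.6667, -10.0000).

(2.6667, -10.0000)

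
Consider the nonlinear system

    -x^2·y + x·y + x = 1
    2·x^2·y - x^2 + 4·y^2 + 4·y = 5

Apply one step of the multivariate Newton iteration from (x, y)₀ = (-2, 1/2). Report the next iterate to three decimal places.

(-0.071, 0.625)

At (-2, 1/2): F = (-6.000, -2.000).
Jacobian J = [[-2·x·y + y + 1, -x^2 + x], [4·x·y - 2·x, 2·x^2 + 8·y + 4]].
At the point, J = [[3.500, -6.000], [0.000, 16.000]] (det J = 56.000).
Solving J·Δ = −F gives Δ = (1.929, 0.125).
Then the next iterate is (x, y)₁ = (-0.071, 0.625).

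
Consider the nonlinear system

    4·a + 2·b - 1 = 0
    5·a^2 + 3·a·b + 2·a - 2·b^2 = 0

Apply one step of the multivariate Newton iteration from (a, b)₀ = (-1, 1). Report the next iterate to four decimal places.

At (-1, 1): F = (-3.0000, -2.0000).
Jacobian J = [[4, 2], [10·a + 3·b + 2, 3·a - 4·b]].
At the point, J = [[4.0000, 2.0000], [-5.0000, -7.0000]] (det J = -18.0000).
Solving J·Δ = −F gives Δ = (1.3889, -1.2778).
Then the next iterate is (a, b)₁ = (0.3889, -0.2778).

(0.3889, -0.2778)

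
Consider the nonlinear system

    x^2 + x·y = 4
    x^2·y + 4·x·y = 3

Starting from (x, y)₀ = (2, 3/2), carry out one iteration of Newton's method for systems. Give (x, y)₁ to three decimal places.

(1.857, 0.393)

At (2, 3/2): F = (3.000, 15.000).
Jacobian J = [[2·x + y, x], [2·x·y + 4·y, x^2 + 4·x]].
At the point, J = [[5.500, 2.000], [12.000, 12.000]] (det J = 42.000).
Solving J·Δ = −F gives Δ = (-0.143, -1.107).
Then the next iterate is (x, y)₁ = (1.857, 0.393).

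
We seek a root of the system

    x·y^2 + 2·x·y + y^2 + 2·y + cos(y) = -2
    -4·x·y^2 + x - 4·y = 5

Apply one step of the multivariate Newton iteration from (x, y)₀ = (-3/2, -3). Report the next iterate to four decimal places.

At (-3/2, -3): F = (-0.489992, 59.5000).
Jacobian J = [[y^2 + 2·y, 2·x·y + 2·x + 2·y - sin(y) + 2], [-4·y^2 + 1, -8·x·y - 4]].
At the point, J = [[3.0000, 2.141120], [-35.0000, -40.0000]] (det J = -45.060800).
Solving J·Δ = −F gives Δ = (-2.3923, 3.5807).
Then the next iterate is (x, y)₁ = (-3.8923, 0.5807).

(-3.8923, 0.5807)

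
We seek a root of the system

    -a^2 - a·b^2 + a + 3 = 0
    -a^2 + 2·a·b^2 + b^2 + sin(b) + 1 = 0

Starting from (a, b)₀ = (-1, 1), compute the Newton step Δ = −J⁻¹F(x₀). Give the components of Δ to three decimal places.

At (-1, 1): F = (2.000, -0.15853).
Jacobian J = [[-2·a - b^2 + 1, -2·a·b], [-2·a + 2·b^2, 4·a·b + 2·b + cos(b)]].
At the point, J = [[2.000, 2.000], [4.000, -1.45970]] (det J = -10.91940).
Solving J·Δ = −F gives Δ = (-0.238, -0.762).

(-0.238, -0.762)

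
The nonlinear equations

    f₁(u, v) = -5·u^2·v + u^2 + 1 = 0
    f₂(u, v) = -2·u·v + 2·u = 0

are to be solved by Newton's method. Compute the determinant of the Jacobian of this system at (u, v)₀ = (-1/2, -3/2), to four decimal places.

J = [[-10·u·v + 2·u, -5·u^2], [-2·v + 2, -2·u]].
At the point, J = [[-8.5000, -1.2500], [5.0000, 1.0000]].
det J = -2.2500.

-2.2500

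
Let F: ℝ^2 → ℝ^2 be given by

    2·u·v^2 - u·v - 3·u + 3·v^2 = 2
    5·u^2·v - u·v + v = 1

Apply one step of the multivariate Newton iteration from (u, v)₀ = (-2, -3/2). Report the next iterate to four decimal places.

(-0.3192, -2.2585)

At (-2, -3/2): F = (-1.2500, -35.5000).
Jacobian J = [[2·v^2 - v - 3, 4·u·v - u + 6·v], [10·u·v - v, 5·u^2 - u + 1]].
At the point, J = [[3.0000, 5.0000], [31.5000, 23.0000]] (det J = -88.5000).
Solving J·Δ = −F gives Δ = (1.6808, -0.7585).
Then the next iterate is (u, v)₁ = (-0.3192, -2.2585).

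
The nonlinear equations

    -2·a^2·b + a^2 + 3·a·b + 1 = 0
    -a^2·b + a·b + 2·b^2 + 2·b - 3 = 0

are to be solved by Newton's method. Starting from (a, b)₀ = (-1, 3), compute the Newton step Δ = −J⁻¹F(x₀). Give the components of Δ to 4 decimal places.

At (-1, 3): F = (-13.0000, 15.0000).
Jacobian J = [[-4·a·b + 2·a + 3·b, -2·a^2 + 3·a], [-2·a·b + b, -a^2 + a + 4·b + 2]].
At the point, J = [[19.0000, -5.0000], [9.0000, 12.0000]] (det J = 273.0000).
Solving J·Δ = −F gives Δ = (0.2967, -1.4725).

(0.2967, -1.4725)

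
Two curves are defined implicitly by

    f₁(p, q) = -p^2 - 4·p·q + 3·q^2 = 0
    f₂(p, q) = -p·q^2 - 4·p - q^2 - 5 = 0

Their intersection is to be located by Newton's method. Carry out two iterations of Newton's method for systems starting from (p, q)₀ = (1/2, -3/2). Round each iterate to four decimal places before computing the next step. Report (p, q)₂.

At (1/2, -3/2): F = (9.5000, -10.3750).
Jacobian J = [[-2·p - 4·q, -4·p + 6·q], [-q^2 - 4, -2·p·q - 2·q]].
At the point, J = [[5.0000, -11.0000], [-6.2500, 4.5000]] (det J = -46.2500).
Solving J·Δ = −F gives Δ = (-1.5432, 0.1622).
Then the next iterate is (p, q)₁ = (-1.0432, -1.3378).
Round to (-1.0432, -1.3378) and repeat: F = (-1.301512, -0.749885), J = [[7.4376, -3.8540], [-5.789709, -0.115586]].
Δ = (-0.1182, -0.5659), so (p, q)₂ = (-1.1614, -1.9037).

(-1.1614, -1.9037)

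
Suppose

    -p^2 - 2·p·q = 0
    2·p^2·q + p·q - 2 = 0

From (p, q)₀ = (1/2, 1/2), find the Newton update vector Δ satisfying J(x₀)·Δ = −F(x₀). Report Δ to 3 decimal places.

At (1/2, 1/2): F = (-0.750, -1.500).
Jacobian J = [[-2·p - 2·q, -2·p], [4·p·q + q, 2·p^2 + p]].
At the point, J = [[-2.000, -1.000], [1.500, 1.000]] (det J = -0.500).
Solving J·Δ = −F gives Δ = (-4.500, 8.250).

(-4.500, 8.250)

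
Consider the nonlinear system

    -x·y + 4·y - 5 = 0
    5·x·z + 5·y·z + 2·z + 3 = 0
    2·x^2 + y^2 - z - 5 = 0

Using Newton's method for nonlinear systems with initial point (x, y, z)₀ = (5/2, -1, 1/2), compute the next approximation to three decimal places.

At (5/2, -1, 1/2): F = (-6.500, 7.750, 8.000).
Jacobian J = [[-y, -x + 4, 0], [5·z, 5·z, 5·x + 5·y + 2], [4·x, 2·y, -1]].
At the point, J = [[1.000, 1.500, 0.000], [2.500, 2.500, 9.500], [10.000, -2.000, -1.000]] (det J = 162.750).
Solving J·Δ = −F gives Δ = (-0.113, 4.409, -1.946).
Then the next iterate is (x, y, z)₁ = (2.387, 3.409, -1.446).

(2.387, 3.409, -1.446)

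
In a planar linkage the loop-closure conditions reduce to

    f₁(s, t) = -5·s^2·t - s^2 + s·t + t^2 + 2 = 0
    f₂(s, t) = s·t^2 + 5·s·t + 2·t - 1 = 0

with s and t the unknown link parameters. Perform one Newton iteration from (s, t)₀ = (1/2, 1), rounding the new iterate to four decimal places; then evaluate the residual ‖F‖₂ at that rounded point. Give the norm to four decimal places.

At (1/2, 1): F = (2.0000, 4.0000).
Jacobian J = [[-10·s·t - 2·s + t, -5·s^2 + s + 2·t], [t^2 + 5·t, 2·s·t + 5·s + 2]].
At the point, J = [[-5.0000, 1.2500], [6.0000, 5.5000]] (det J = -35.0000).
Solving J·Δ = −F gives Δ = (0.1714, -0.9143).
Then the next iterate is (s, t)₁ = (0.6714, 0.0857).
Re-evaluating at (0.6714, 0.0857): F = (1.420947, -0.535974), so ‖F‖₂ = 1.5187.

1.5187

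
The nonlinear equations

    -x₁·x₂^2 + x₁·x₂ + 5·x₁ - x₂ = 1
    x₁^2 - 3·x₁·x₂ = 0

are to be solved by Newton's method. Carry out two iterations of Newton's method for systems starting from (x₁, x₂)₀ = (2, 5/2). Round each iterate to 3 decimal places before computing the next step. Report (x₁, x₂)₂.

(0.754, 6.718)

At (2, 5/2): F = (-1.000, -11.000).
Jacobian J = [[-x₂^2 + x₂ + 5, -2·x₁·x₂ + x₁ - 1], [2·x₁ - 3·x₂, -3·x₁]].
At the point, J = [[1.250, -9.000], [-3.500, -6.000]] (det J = -39.000).
Solving J·Δ = −F gives Δ = (-2.385, -0.442).
Then the next iterate is (x₁, x₂)₁ = (-0.385, 2.058).
Round to (-0.385, 2.058) and repeat: F = (-4.14471, 2.52521), J = [[2.82264, 0.19966], [-6.944, 1.155]].
Δ = (1.139, 4.660), so (x₁, x₂)₂ = (0.754, 6.718).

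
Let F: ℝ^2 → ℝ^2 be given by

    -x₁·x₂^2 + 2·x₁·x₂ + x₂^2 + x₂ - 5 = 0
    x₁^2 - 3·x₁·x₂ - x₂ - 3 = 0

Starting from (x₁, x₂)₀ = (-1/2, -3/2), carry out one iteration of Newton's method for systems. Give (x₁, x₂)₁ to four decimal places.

At (-1/2, -3/2): F = (-1.6250, -3.5000).
Jacobian J = [[-x₂^2 + 2·x₂, -2·x₁·x₂ + 2·x₁ + 2·x₂ + 1], [2·x₁ - 3·x₂, -3·x₁ - 1]].
At the point, J = [[-5.2500, -4.5000], [3.5000, 0.5000]] (det J = 13.1250).
Solving J·Δ = −F gives Δ = (1.2619, -1.8333).
Then the next iterate is (x₁, x₂)₁ = (0.7619, -3.3333).

(0.7619, -3.3333)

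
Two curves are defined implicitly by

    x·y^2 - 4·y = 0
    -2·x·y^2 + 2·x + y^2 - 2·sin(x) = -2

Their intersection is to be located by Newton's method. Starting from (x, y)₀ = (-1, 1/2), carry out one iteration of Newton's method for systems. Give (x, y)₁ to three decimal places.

(-2.902, -0.045)

At (-1, 1/2): F = (-2.250, 2.43294).
Jacobian J = [[y^2, 2·x·y - 4], [-2·y^2 - 2·cos(x) + 2, -4·x·y + 2·y]].
At the point, J = [[0.250, -5.000], [0.41940, 3.000]] (det J = 2.84698).
Solving J·Δ = −F gives Δ = (-1.902, -0.545).
Then the next iterate is (x, y)₁ = (-2.902, -0.045).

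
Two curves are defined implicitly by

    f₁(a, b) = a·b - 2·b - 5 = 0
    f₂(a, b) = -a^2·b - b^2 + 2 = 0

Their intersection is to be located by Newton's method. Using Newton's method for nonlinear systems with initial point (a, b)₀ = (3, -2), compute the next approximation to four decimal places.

At (3, -2): F = (-7.0000, 16.0000).
Jacobian J = [[b, a - 2], [-2·a·b, -a^2 - 2·b]].
At the point, J = [[-2.0000, 1.0000], [12.0000, -5.0000]] (det J = -2.0000).
Solving J·Δ = −F gives Δ = (9.5000, 26.0000).
Then the next iterate is (a, b)₁ = (12.5000, 24.0000).

(12.5000, 24.0000)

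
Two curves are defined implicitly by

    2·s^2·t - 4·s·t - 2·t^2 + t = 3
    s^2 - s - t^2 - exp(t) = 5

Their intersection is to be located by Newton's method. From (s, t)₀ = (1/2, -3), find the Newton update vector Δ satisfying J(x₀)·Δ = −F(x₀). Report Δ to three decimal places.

(-1.356, 2.403)

At (1/2, -3): F = (-19.500, -14.29979).
Jacobian J = [[4·s·t - 4·t, 2·s^2 - 4·s - 4·t + 1], [2·s - 1, -2·t - exp(t)]].
At the point, J = [[6.000, 11.500], [0.000, 5.95021]] (det J = 35.70128).
Solving J·Δ = −F gives Δ = (-1.356, 2.403).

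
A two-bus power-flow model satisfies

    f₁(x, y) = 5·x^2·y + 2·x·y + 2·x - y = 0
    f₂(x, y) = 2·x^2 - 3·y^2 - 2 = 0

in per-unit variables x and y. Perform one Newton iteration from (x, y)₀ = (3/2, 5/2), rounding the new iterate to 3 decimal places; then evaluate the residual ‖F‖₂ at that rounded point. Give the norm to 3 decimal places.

11.411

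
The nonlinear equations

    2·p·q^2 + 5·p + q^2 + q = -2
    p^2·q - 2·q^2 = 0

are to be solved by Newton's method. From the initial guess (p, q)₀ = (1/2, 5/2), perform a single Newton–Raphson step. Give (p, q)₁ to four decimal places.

(0.1997, 1.2050)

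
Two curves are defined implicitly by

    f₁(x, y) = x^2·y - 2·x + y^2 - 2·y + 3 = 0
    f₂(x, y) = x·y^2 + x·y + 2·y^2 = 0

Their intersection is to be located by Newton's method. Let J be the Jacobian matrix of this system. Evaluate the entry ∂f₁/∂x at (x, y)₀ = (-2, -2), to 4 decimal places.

6.0000

∂f₁/∂x = 2·x·y - 2.
At (-2, -2) this is 6.0000.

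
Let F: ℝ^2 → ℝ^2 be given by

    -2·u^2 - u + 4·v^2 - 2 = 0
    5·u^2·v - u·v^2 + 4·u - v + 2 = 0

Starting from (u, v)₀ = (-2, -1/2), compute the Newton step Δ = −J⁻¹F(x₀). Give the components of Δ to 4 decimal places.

At (-2, -1/2): F = (-7.0000, -15.0000).
Jacobian J = [[-4·u - 1, 8·v], [10·u·v - v^2 + 4, 5·u^2 - 2·u·v - 1]].
At the point, J = [[7.0000, -4.0000], [13.7500, 17.0000]] (det J = 174.0000).
Solving J·Δ = −F gives Δ = (1.0287, 0.0503).

(1.0287, 0.0503)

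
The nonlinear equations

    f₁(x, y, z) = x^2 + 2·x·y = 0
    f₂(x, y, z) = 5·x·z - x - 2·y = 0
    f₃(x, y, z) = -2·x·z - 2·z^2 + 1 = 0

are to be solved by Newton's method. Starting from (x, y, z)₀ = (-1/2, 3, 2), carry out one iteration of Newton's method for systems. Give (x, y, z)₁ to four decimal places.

(7.0000, 37.7500, -3.0000)

At (-1/2, 3, 2): F = (-2.7500, -10.5000, -5.0000).
Jacobian J = [[2·x + 2·y, 2·x, 0], [5·z - 1, -2, 5·x], [-2·z, 0, -2·x - 4·z]].
At the point, J = [[5.0000, -1.0000, 0.0000], [9.0000, -2.0000, -2.5000], [-4.0000, 0.0000, -7.0000]] (det J = -3.0000).
Solving J·Δ = −F gives Δ = (7.5000, 34.7500, -5.0000).
Then the next iterate is (x, y, z)₁ = (7.0000, 37.7500, -3.0000).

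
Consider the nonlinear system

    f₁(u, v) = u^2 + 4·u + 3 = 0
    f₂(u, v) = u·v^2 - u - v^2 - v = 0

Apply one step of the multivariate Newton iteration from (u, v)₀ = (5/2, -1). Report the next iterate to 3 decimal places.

At (5/2, -1): F = (19.250, 0.000).
Jacobian J = [[2·u + 4, 0], [v^2 - 1, 2·u·v - 2·v - 1]].
At the point, J = [[9.000, 0.000], [0.000, -4.000]] (det J = -36.000).
Solving J·Δ = −F gives Δ = (-2.139, 0.000).
Then the next iterate is (u, v)₁ = (0.361, -1.000).

(0.361, -1.000)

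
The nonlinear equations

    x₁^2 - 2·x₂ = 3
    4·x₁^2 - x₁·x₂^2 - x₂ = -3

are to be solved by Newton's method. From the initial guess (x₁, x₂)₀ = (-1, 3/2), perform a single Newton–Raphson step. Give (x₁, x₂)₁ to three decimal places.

At (-1, 3/2): F = (-5.000, 7.750).
Jacobian J = [[2·x₁, -2], [8·x₁ - x₂^2, -2·x₁·x₂ - 1]].
At the point, J = [[-2.000, -2.000], [-10.250, 2.000]] (det J = -24.500).
Solving J·Δ = −F gives Δ = (0.224, -2.724).
Then the next iterate is (x₁, x₂)₁ = (-0.776, -1.224).

(-0.776, -1.224)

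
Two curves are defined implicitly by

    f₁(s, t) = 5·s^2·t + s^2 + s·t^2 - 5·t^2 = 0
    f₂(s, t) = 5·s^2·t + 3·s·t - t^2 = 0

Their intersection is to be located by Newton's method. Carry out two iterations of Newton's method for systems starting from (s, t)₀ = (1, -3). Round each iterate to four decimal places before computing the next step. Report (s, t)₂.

(0.4649, -0.7544)

At (1, -3): F = (-50.0000, -33.0000).
Jacobian J = [[10·s·t + 2·s + t^2, 5·s^2 + 2·s·t - 10·t], [10·s·t + 3·t, 5·s^2 + 3·s - 2·t]].
At the point, J = [[-19.0000, 29.0000], [-39.0000, 14.0000]] (det J = 865.0000).
Solving J·Δ = −F gives Δ = (-0.2971, 1.5295).
Then the next iterate is (s, t)₁ = (0.7029, -1.4705).
Round to (0.7029, -1.4705) and repeat: F = (-12.430491, -8.895852), J = [[-6.767974, 15.108113], [-14.747644, 7.520042]].
Δ = (-0.2380, 0.7161), so (s, t)₂ = (0.4649, -0.7544).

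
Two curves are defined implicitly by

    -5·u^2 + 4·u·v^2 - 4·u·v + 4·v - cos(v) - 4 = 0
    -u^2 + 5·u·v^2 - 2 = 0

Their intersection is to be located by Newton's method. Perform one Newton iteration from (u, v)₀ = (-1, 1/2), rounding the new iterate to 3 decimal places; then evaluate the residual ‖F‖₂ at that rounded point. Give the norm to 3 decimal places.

At (-1, 1/2): F = (-6.87758, -4.250).
Jacobian J = [[-10·u + 4·v^2 - 4·v, 8·u·v - 4·u + sin(v) + 4], [-2·u + 5·v^2, 10·u·v]].
At the point, J = [[9.000, 4.47943], [3.250, -5.000]] (det J = -59.55813).
Solving J·Δ = −F gives Δ = (0.897, -0.267).
Then the next iterate is (u, v)₁ = (-0.103, 0.233).
Re-evaluating at (-0.103, 0.233): F = (-4.02039, -2.03857), so ‖F‖₂ = 4.508.

4.508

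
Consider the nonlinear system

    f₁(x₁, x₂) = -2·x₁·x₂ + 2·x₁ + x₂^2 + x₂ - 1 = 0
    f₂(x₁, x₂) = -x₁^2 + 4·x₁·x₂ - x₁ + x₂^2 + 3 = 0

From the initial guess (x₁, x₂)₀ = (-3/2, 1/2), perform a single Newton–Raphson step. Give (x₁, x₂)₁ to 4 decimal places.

(-1.0500, 0.7600)

At (-3/2, 1/2): F = (-1.7500, -0.5000).
Jacobian J = [[-2·x₂ + 2, -2·x₁ + 2·x₂ + 1], [-2·x₁ + 4·x₂ - 1, 4·x₁ + 2·x₂]].
At the point, J = [[1.0000, 5.0000], [4.0000, -5.0000]] (det J = -25.0000).
Solving J·Δ = −F gives Δ = (0.4500, 0.2600).
Then the next iterate is (x₁, x₂)₁ = (-1.0500, 0.7600).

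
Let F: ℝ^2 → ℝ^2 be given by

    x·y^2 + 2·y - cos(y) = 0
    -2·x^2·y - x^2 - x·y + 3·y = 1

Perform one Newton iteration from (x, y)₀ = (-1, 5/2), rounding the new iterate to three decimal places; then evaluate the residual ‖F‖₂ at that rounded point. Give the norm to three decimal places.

At (-1, 5/2): F = (-0.44886, 3.000).
Jacobian J = [[y^2, 2·x·y + sin(y) + 2], [-4·x·y - 2·x - y, -2·x^2 - x + 3]].
At the point, J = [[6.250, -2.40153], [9.500, 2.000]] (det J = 35.31451).
Solving J·Δ = −F gives Δ = (-0.179, -0.652).
Then the next iterate is (x, y)₁ = (-1.179, 1.848).
Re-evaluating at (-1.179, 1.848): F = (-0.05674, 0.19516), so ‖F‖₂ = 0.203.

0.203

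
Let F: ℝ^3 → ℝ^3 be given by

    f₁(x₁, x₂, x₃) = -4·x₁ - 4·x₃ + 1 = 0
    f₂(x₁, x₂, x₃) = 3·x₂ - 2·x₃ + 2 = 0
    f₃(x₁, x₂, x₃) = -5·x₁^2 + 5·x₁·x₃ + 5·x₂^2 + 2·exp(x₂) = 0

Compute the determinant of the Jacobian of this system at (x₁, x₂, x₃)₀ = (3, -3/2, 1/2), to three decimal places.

-393.570

J = [[-4, 0, -4], [0, 3, -2], [-10·x₁ + 5·x₃, 10·x₂ + 2·exp(x₂), 5·x₁]].
At the point, J = [[-4.000, 0.000, -4.000], [0.000, 3.000, -2.000], [-27.500, -14.55374, 15.000]].
det J = -393.570.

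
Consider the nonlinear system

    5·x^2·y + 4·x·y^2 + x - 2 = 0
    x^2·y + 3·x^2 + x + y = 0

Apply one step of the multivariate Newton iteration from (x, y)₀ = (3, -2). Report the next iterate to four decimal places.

At (3, -2): F = (-41.0000, 10.0000).
Jacobian J = [[10·x·y + 4·y^2 + 1, 5·x^2 + 8·x·y], [2·x·y + 6·x + 1, x^2 + 1]].
At the point, J = [[-43.0000, -3.0000], [7.0000, 10.0000]] (det J = -409.0000).
Solving J·Δ = −F gives Δ = (-0.9291, -0.3496).
Then the next iterate is (x, y)₁ = (2.0709, -2.3496).

(2.0709, -2.3496)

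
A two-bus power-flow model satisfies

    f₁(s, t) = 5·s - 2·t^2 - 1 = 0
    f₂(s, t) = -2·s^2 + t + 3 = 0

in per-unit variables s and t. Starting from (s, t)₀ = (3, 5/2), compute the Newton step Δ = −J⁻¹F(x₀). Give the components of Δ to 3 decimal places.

(-1.074, -0.387)

At (3, 5/2): F = (1.500, -12.500).
Jacobian J = [[5, -4·t], [-4·s, 1]].
At the point, J = [[5.000, -10.000], [-12.000, 1.000]] (det J = -115.000).
Solving J·Δ = −F gives Δ = (-1.074, -0.387).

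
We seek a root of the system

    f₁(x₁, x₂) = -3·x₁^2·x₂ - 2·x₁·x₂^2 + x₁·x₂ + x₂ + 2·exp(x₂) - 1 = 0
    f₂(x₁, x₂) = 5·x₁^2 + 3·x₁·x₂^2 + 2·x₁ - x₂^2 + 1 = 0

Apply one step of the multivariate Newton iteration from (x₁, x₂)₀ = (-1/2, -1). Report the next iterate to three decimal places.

(-0.399, -0.750)

At (-1/2, -1): F = (0.98576, -1.250).
Jacobian J = [[-6·x₁·x₂ - 2·x₂^2 + x₂, -3·x₁^2 - 4·x₁·x₂ + x₁ + 2·exp(x₂) + 1], [10·x₁ + 3·x₂^2 + 2, 6·x₁·x₂ - 2·x₂]].
At the point, J = [[-6.000, -1.51424], [0.000, 5.000]] (det J = -30.000).
Solving J·Δ = −F gives Δ = (0.101, 0.250).
Then the next iterate is (x₁, x₂)₁ = (-0.399, -0.750).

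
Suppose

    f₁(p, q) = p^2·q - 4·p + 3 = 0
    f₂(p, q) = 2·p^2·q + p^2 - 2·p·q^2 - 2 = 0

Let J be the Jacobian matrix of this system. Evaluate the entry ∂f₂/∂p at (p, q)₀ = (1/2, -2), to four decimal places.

-11.0000

∂f₂/∂p = 4·p·q + 2·p - 2·q^2.
At (1/2, -2) this is -11.0000.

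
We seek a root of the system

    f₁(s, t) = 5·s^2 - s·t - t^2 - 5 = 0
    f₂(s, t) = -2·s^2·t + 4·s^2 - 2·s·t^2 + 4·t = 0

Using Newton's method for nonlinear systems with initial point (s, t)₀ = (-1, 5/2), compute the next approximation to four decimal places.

(-0.7865, 0.8952)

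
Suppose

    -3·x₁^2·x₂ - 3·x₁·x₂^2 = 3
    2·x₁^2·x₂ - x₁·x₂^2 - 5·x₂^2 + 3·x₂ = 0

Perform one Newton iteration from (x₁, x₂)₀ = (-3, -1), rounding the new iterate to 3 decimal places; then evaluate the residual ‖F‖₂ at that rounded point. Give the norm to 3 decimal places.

910.168

At (-3, -1): F = (33.000, -23.000).
Jacobian J = [[-6·x₁·x₂ - 3·x₂^2, -3·x₁^2 - 6·x₁·x₂], [4·x₁·x₂ - x₂^2, 2·x₁^2 - 2·x₁·x₂ - 10·x₂ + 3]].
At the point, J = [[-21.000, -45.000], [11.000, 25.000]] (det J = -30.000).
Solving J·Δ = −F gives Δ = (-7.000, 4.000).
Then the next iterate is (x₁, x₂)₁ = (-10.000, 3.000).
Re-evaluating at (-10.000, 3.000): F = (-633.000, 654.000), so ‖F‖₂ = 910.168.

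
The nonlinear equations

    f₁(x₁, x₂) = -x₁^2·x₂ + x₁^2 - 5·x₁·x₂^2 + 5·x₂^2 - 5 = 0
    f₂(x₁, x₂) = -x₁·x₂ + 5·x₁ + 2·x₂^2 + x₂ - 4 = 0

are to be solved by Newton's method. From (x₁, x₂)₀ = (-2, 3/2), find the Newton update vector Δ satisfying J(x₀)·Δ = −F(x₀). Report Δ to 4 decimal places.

(1.9658, -0.2089)

At (-2, 3/2): F = (26.7500, -5.0000).
Jacobian J = [[-2·x₁·x₂ + 2·x₁ - 5·x₂^2, -x₁^2 - 10·x₁·x₂ + 10·x₂], [-x₂ + 5, -x₁ + 4·x₂ + 1]].
At the point, J = [[-9.2500, 41.0000], [3.5000, 9.0000]] (det J = -226.7500).
Solving J·Δ = −F gives Δ = (1.9658, -0.2089).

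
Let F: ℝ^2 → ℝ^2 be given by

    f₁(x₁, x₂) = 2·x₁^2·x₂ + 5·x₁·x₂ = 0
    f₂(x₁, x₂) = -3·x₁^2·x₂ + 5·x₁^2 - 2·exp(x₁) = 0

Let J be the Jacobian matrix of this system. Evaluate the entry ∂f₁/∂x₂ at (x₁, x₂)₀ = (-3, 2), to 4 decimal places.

∂f₁/∂x₂ = 2·x₁^2 + 5·x₁.
At (-3, 2) this is 3.0000.

3.0000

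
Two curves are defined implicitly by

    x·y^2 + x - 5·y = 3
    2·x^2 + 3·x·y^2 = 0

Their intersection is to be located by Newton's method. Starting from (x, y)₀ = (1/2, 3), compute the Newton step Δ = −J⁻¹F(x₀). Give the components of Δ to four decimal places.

(0.6014, -3.4932)

At (1/2, 3): F = (-13.0000, 14.0000).
Jacobian J = [[y^2 + 1, 2·x·y - 5], [4·x + 3·y^2, 6·x·y]].
At the point, J = [[10.0000, -2.0000], [29.0000, 9.0000]] (det J = 148.0000).
Solving J·Δ = −F gives Δ = (0.6014, -3.4932).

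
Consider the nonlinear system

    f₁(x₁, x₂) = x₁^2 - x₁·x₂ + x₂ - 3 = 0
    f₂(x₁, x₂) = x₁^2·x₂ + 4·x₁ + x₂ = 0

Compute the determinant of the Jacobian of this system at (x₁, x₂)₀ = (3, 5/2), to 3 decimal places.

73.000

J = [[2·x₁ - x₂, -x₁ + 1], [2·x₁·x₂ + 4, x₁^2 + 1]].
At the point, J = [[3.500, -2.000], [19.000, 10.000]].
det J = 73.000.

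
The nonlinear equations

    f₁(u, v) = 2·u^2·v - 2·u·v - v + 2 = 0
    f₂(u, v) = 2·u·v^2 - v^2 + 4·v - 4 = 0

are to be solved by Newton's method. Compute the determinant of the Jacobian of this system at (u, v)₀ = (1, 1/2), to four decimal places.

5.5000

J = [[4·u·v - 2·v, 2·u^2 - 2·u - 1], [2·v^2, 4·u·v - 2·v + 4]].
At the point, J = [[1.0000, -1.0000], [0.5000, 5.0000]].
det J = 5.5000.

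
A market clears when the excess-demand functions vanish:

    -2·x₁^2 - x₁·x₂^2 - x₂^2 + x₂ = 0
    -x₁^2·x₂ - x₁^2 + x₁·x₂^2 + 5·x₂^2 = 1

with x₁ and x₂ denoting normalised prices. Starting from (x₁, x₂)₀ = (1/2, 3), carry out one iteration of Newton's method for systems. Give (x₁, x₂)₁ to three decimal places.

At (1/2, 3): F = (-11.000, 47.500).
Jacobian J = [[-4·x₁ - x₂^2, -2·x₁·x₂ - 2·x₂ + 1], [-2·x₁·x₂ - 2·x₁ + x₂^2, -x₁^2 + 2·x₁·x₂ + 10·x₂]].
At the point, J = [[-11.000, -8.000], [5.000, 32.750]] (det J = -320.250).
Solving J·Δ = −F gives Δ = (0.062, -1.460).
Then the next iterate is (x₁, x₂)₁ = (0.562, 1.540).

(0.562, 1.540)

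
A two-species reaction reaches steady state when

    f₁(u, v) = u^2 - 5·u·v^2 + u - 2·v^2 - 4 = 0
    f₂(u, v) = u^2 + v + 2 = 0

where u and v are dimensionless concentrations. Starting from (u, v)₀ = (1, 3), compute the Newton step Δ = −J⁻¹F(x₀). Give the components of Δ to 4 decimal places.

(-4.4524, 2.9048)

At (1, 3): F = (-65.0000, 6.0000).
Jacobian J = [[2·u - 5·v^2 + 1, -10·u·v - 4·v], [2·u, 1]].
At the point, J = [[-42.0000, -42.0000], [2.0000, 1.0000]] (det J = 42.0000).
Solving J·Δ = −F gives Δ = (-4.4524, 2.9048).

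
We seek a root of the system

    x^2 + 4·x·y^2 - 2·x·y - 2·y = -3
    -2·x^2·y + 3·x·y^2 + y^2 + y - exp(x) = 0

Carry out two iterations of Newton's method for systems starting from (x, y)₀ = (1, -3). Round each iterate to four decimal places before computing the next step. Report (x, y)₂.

At (1, -3): F = (52.0000, 36.281718).
Jacobian J = [[2·x + 4·y^2 - 2·y, 8·x·y - 2·x - 2], [-4·x·y + 3·y^2 - exp(x), -2·x^2 + 6·x·y + 2·y + 1]].
At the point, J = [[44.0000, -28.0000], [36.281718, -25.0000]] (det J = -84.111891).
Solving J·Δ = −F gives Δ = (-3.3778, -3.4508).
Then the next iterate is (x, y)₁ = (-2.3778, -6.4508).
Round to (-2.3778, -6.4508) and repeat: F = (-404.909751, -188.826849), J = [[174.597283, 125.465298], [63.390859, 68.822808]].
Δ = (1.0278, 1.7970), so (x, y)₂ = (-1.3500, -4.6538).

(-1.3500, -4.6538)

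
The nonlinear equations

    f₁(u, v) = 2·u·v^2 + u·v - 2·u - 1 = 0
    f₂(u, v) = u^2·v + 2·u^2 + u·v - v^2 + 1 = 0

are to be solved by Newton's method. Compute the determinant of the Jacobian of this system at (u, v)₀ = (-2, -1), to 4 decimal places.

J = [[2·v^2 + v - 2, 4·u·v + u], [2·u·v + 4·u + v, u^2 + u - 2·v]].
At the point, J = [[-1.0000, 6.0000], [-5.0000, 4.0000]].
det J = 26.0000.

26.0000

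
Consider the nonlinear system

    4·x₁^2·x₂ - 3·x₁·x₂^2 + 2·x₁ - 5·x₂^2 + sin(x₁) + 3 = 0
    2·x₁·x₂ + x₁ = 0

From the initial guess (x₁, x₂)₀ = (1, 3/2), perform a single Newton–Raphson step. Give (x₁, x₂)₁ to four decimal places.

At (1, 3/2): F = (-6.158529, 4.0000).
Jacobian J = [[8·x₁·x₂ - 3·x₂^2 + cos(x₁) + 2, 4·x₁^2 - 6·x₁·x₂ - 10·x₂], [2·x₂ + 1, 2·x₁]].
At the point, J = [[7.790302, -20.0000], [4.0000, 2.0000]] (det J = 95.580605).
Solving J·Δ = −F gives Δ = (-0.7081, -0.5838).
Then the next iterate is (x₁, x₂)₁ = (0.2919, 0.9162).

(0.2919, 0.9162)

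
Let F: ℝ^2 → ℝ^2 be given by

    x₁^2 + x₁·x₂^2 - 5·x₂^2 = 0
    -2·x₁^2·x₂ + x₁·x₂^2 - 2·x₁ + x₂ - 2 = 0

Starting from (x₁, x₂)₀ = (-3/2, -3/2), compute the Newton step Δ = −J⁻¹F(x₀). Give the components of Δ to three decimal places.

(0.403, 0.650)

At (-3/2, -3/2): F = (-12.375, 2.875).
Jacobian J = [[2·x₁ + x₂^2, 2·x₁·x₂ - 10·x₂], [-4·x₁·x₂ + x₂^2 - 2, -2·x₁^2 + 2·x₁·x₂ + 1]].
At the point, J = [[-0.750, 19.500], [-8.750, 1.000]] (det J = 169.875).
Solving J·Δ = −F gives Δ = (0.403, 0.650).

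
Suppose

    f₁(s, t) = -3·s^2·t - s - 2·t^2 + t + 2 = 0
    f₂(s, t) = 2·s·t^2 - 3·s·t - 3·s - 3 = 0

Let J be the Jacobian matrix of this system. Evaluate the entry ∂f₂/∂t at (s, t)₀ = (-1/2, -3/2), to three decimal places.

4.500

∂f₂/∂t = 4·s·t - 3·s.
At (-1/2, -3/2) this is 4.500.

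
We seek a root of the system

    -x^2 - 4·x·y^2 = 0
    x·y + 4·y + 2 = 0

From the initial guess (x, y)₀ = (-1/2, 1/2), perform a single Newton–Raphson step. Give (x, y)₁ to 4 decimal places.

(-7.1250, 0.3750)

At (-1/2, 1/2): F = (0.2500, 3.7500).
Jacobian J = [[-2·x - 4·y^2, -8·x·y], [y, x + 4]].
At the point, J = [[0.0000, 2.0000], [0.5000, 3.5000]] (det J = -1.0000).
Solving J·Δ = −F gives Δ = (-6.6250, -0.1250).
Then the next iterate is (x, y)₁ = (-7.1250, 0.3750).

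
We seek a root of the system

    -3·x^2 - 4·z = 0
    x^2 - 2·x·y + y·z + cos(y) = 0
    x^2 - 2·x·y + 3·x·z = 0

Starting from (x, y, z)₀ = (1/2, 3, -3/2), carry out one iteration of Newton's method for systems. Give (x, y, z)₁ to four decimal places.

(0.3221, 1.8594, -0.0540)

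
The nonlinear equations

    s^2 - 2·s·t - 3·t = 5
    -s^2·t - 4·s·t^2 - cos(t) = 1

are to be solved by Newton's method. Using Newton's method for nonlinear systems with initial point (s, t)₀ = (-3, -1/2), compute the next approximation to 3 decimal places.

At (-3, -1/2): F = (2.500, 5.62242).
Jacobian J = [[2·s - 2·t, -2·s - 3], [-2·s·t - 4·t^2, -s^2 - 8·s·t + sin(t)]].
At the point, J = [[-5.000, 3.000], [-4.000, -21.47943]] (det J = 119.39713).
Solving J·Δ = −F gives Δ = (0.591, 0.152).
Then the next iterate is (s, t)₁ = (-2.409, -0.348).

(-2.409, -0.348)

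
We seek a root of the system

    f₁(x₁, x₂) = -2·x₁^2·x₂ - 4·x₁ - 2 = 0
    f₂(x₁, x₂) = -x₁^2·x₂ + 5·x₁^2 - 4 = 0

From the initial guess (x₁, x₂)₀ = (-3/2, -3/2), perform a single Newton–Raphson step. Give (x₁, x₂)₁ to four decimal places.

At (-3/2, -3/2): F = (10.7500, 10.6250).
Jacobian J = [[-4·x₁·x₂ - 4, -2·x₁^2], [-2·x₁·x₂ + 10·x₁, -x₁^2]].
At the point, J = [[-13.0000, -4.5000], [-19.5000, -2.2500]] (det J = -58.5000).
Solving J·Δ = −F gives Δ = (0.4038, 1.2222).
Then the next iterate is (x₁, x₂)₁ = (-1.0962, -0.2778).

(-1.0962, -0.2778)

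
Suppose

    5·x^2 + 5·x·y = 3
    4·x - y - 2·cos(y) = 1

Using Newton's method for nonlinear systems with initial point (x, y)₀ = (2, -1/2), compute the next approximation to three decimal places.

(0.910, 0.207)

At (2, -1/2): F = (12.000, 5.74483).
Jacobian J = [[10·x + 5·y, 5·x], [4, 2·sin(y) - 1]].
At the point, J = [[17.500, 10.000], [4.000, -1.95885]] (det J = -74.27989).
Solving J·Δ = −F gives Δ = (-1.090, 0.707).
Then the next iterate is (x, y)₁ = (0.910, 0.207).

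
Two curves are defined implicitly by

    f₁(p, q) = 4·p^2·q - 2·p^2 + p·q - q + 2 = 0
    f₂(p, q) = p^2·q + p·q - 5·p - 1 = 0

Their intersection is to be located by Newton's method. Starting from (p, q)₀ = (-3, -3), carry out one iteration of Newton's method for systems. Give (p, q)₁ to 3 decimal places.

At (-3, -3): F = (-112.000, -4.000).
Jacobian J = [[8·p·q - 4·p + q, 4·p^2 + p - 1], [2·p·q + q - 5, p^2 + p]].
At the point, J = [[81.000, 32.000], [10.000, 6.000]] (det J = 166.000).
Solving J·Δ = −F gives Δ = (3.277, -4.795).
Then the next iterate is (p, q)₁ = (0.277, -7.795).

(0.277, -7.795)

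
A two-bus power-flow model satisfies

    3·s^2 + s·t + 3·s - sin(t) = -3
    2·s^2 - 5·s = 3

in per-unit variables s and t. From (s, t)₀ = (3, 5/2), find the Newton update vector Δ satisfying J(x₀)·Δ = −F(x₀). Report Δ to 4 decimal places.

(0.0000, -12.0757)

At (3, 5/2): F = (45.901528, 0.0000).
Jacobian J = [[6·s + t + 3, s - cos(t)], [4·s - 5, 0]].
At the point, J = [[23.5000, 3.801144], [7.0000, 0.0000]] (det J = -26.608005).
Solving J·Δ = −F gives Δ = (0.0000, -12.0757).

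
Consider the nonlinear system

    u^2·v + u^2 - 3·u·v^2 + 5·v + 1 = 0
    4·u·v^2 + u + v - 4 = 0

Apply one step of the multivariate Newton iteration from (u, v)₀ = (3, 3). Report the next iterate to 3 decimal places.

At (3, 3): F = (-29.000, 110.000).
Jacobian J = [[2·u·v + 2·u - 3·v^2, u^2 - 6·u·v + 5], [4·v^2 + 1, 8·u·v + 1]].
At the point, J = [[-3.000, -40.000], [37.000, 73.000]] (det J = 1261.000).
Solving J·Δ = −F gives Δ = (-1.810, -0.589).
Then the next iterate is (u, v)₁ = (1.190, 2.411).

(1.190, 2.411)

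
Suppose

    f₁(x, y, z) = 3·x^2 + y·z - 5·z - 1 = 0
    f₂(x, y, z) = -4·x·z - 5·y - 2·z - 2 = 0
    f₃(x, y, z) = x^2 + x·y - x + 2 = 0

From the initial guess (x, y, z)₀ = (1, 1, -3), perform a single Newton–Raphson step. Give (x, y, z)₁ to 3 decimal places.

(3.125, -6.250, 9.125)

At (1, 1, -3): F = (14.000, 11.000, 3.000).
Jacobian J = [[6·x, z, y - 5], [-4·z, -5, -4·x - 2], [2·x + y - 1, x, 0]].
At the point, J = [[6.000, -3.000, -4.000], [12.000, -5.000, -6.000], [2.000, 1.000, 0.000]] (det J = -16.000).
Solving J·Δ = −F gives Δ = (2.125, -7.250, 12.125).
Then the next iterate is (x, y, z)₁ = (3.125, -6.250, 9.125).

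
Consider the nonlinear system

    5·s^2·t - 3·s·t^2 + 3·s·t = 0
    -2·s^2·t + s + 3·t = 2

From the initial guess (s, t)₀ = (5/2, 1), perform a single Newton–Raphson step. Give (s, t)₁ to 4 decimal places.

(-1.0000, 3.3684)

At (5/2, 1): F = (31.2500, -9.0000).
Jacobian J = [[10·s·t - 3·t^2 + 3·t, 5·s^2 - 6·s·t + 3·s], [-4·s·t + 1, -2·s^2 + 3]].
At the point, J = [[25.0000, 23.7500], [-9.0000, -9.5000]] (det J = -23.7500).
Solving J·Δ = −F gives Δ = (-3.5000, 2.3684).
Then the next iterate is (s, t)₁ = (-1.0000, 3.3684).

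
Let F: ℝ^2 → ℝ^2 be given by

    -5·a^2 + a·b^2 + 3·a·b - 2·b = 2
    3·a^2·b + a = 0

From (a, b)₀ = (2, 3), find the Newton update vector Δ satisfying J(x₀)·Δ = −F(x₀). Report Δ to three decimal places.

At (2, 3): F = (8.000, 38.000).
Jacobian J = [[-10·a + b^2 + 3·b, 2·a·b + 3·a - 2], [6·a·b + 1, 3·a^2]].
At the point, J = [[-2.000, 16.000], [37.000, 12.000]] (det J = -616.000).
Solving J·Δ = −F gives Δ = (-0.831, -0.604).

(-0.831, -0.604)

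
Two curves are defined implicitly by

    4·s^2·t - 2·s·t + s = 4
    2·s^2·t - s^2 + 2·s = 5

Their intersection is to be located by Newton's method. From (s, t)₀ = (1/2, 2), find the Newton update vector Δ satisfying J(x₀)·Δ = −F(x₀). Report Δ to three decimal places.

(0.700, -0.500)

At (1/2, 2): F = (-3.500, -3.250).
Jacobian J = [[8·s·t - 2·t + 1, 4·s^2 - 2·s], [4·s·t - 2·s + 2, 2·s^2]].
At the point, J = [[5.000, 0.000], [5.000, 0.500]] (det J = 2.500).
Solving J·Δ = −F gives Δ = (0.700, -0.500).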